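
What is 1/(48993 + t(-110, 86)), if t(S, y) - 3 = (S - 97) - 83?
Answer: 1/48706 ≈ 2.0531e-5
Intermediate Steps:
t(S, y) = -177 + S (t(S, y) = 3 + ((S - 97) - 83) = 3 + ((-97 + S) - 83) = 3 + (-180 + S) = -177 + S)
1/(48993 + t(-110, 86)) = 1/(48993 + (-177 - 110)) = 1/(48993 - 287) = 1/48706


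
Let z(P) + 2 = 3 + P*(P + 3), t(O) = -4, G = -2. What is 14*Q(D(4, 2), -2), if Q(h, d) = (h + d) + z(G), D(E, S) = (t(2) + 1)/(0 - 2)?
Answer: -21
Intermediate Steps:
z(P) = 1 + P*(3 + P) (z(P) = -2 + (3 + P*(P + 3)) = -2 + (3 + P*(3 + P)) = 1 + P*(3 + P))
D(E, S) = 3/2 (D(E, S) = (-4 + 1)/(0 - 2) = -3/(-2) = -3*(-½) = 3/2)
Q(h, d) = -1 + d + h (Q(h, d) = (h + d) + (1 + (-2)² + 3*(-2)) = (d + h) + (1 + 4 - 6) = (d + h) - 1 = -1 + d + h)
14*Q(D(4, 2), -2) = 14*(-1 - 2 + 3/2) = 14*(-3/2) = -21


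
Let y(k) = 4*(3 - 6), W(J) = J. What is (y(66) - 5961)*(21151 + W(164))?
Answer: -127314495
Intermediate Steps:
y(k) = -12 (y(k) = 4*(-3) = -12)
(y(66) - 5961)*(21151 + W(164)) = (-12 - 5961)*(21151 + 164) = -5973*21315 = -127314495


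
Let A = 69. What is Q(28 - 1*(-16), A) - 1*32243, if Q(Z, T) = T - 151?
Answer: -32325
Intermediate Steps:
Q(Z, T) = -151 + T
Q(28 - 1*(-16), A) - 1*32243 = (-151 + 69) - 1*32243 = -82 - 32243 = -32325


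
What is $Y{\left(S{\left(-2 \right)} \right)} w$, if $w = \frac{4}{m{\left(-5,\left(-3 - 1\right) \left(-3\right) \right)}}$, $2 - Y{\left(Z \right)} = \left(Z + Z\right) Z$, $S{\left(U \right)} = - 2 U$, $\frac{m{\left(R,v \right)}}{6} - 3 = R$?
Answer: $10$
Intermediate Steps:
$m{\left(R,v \right)} = 18 + 6 R$
$Y{\left(Z \right)} = 2 - 2 Z^{2}$ ($Y{\left(Z \right)} = 2 - \left(Z + Z\right) Z = 2 - 2 Z Z = 2 - 2 Z^{2}$)
$w = - \frac{1}{3}$ ($w = \frac{4}{18 + 6 \left(-5\right)} = \frac{4}{18 - 30} = \frac{4}{-12} = 4 \left(- \frac{1}{12}\right) = - \frac{1}{3} \approx -0.33333$)
$Y{\left(S{\left(-2 \right)} \right)} w = \left(2 - 2 \left(\left(-2\right) \left(-2\right)\right)^{2}\right) \left(- \frac{1}{3}\right) = \left(2 - 2 \cdot 4^{2}\right) \left(- \frac{1}{3}\right) = \left(2 - 32\right) \left(- \frac{1}{3}\right) = \left(-30\right) \left(- \frac{1}{3}\right) = 10$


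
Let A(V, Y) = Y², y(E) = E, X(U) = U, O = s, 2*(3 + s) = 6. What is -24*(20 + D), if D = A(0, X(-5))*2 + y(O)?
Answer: -1680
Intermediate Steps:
s = 0 (s = -3 + (½)*6 = -3 + 3 = 0)
O = 0
D = 50 (D = (-5)²*2 + 0 = 25*2 + 0 = 50 + 0 = 50)
-24*(20 + D) = -24*(20 + 50) = -24*70 = -1680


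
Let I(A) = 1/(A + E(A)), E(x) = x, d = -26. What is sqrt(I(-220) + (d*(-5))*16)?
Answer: sqrt(100671890)/220 ≈ 45.607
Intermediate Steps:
I(A) = 1/(2*A) (I(A) = 1/(A + A) = 1/(2*A))
sqrt(I(-220) + (d*(-5))*16) = sqrt((1/2)/(-220) - 26*(-5)*16) = sqrt((1/2)*(-1/220) + 130*16) = sqrt(-1/440 + 2080) = sqrt(915199/440) = sqrt(100671890)/220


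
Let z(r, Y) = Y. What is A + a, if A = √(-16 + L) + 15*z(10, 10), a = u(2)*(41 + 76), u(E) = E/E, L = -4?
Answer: 267 + 2*I*√5 ≈ 267.0 + 4.4721*I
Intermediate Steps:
u(E) = 1
a = 117 (a = 1*(41 + 76) = 1*117 = 117)
A = 150 + 2*I*√5 (A = √(-16 - 4) + 15*10 = √(-20) + 150 = 2*I*√5 + 150 = 150 + 2*I*√5 ≈ 150.0 + 4.4721*I)
A + a = (150 + 2*I*√5) + 117 = 267 + 2*I*√5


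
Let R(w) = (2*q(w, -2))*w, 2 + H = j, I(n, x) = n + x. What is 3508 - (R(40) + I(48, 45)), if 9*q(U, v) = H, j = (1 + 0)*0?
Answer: 30895/9 ≈ 3432.8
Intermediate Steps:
j = 0 (j = 1*0 = 0)
H = -2 (H = -2 + 0 = -2)
q(U, v) = -2/9 (q(U, v) = (⅑)*(-2) = -2/9)
R(w) = -4*w/9 (R(w) = (2*(-2/9))*w = -4*w/9)
3508 - (R(40) + I(48, 45)) = 3508 - (-4/9*40 + (48 + 45)) = 3508 - (-160/9 + 93) = 3508 - 1*677/9 = 3508 - 677/9 = 30895/9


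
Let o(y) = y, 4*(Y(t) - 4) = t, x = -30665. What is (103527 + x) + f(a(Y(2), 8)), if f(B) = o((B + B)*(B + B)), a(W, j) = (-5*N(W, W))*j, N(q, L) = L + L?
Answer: 591262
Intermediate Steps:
Y(t) = 4 + t/4
N(q, L) = 2*L
a(W, j) = -10*W*j (a(W, j) = (-10*W)*j = -10*W*j)
f(B) = 4*B**2 (f(B) = (B + B)*(B + B) = (2*B)*(2*B) = 4*B**2)
(103527 + x) + f(a(Y(2), 8)) = (103527 - 30665) + 4*(-10*(4 + (1/4)*2)*8)**2 = 72862 + 4*(-10*(4 + 1/2)*8)**2 = 72862 + 4*(-10*9/2*8)**2 = 72862 + 4*(-360)**2 = 72862 + 4*129600 = 72862 + 518400 = 591262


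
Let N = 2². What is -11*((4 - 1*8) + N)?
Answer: 0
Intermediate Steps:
N = 4
-11*((4 - 1*8) + N) = -11*((4 - 1*8) + 4) = -11*((4 - 8) + 4) = -11*(-4 + 4) = -11*0 = 0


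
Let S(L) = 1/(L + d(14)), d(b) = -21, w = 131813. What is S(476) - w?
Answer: -59974914/455 ≈ -1.3181e+5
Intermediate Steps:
S(L) = 1/(-21 + L) (S(L) = 1/(L - 21) = 1/(-21 + L))
S(476) - w = 1/(-21 + 476) - 1*131813 = 1/455 - 131813 = -59974914/455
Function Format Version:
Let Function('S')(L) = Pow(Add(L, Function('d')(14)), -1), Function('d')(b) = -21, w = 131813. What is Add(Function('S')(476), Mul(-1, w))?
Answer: Rational(-59974914, 455) ≈ -1.3181e+5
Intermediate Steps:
Function('S')(L) = Pow(Add(-21, L), -1) (Function('S')(L) = Pow(Add(L, -21), -1) = Pow(Add(-21, L), -1))
Add(Function('S')(476), Mul(-1, w)) = Add(Pow(Add(-21, 476), -1), Mul(-1, 131813)) = Add(Pow(455, -1), -131813) = Add(Rational(1, 455), -131813) = Rational(-59974914, 455)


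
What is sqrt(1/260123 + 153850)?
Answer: sqrt(10410102573856773)/260123 ≈ 392.24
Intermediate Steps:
sqrt(1/260123 + 153850) = sqrt(40019923551/260123) = sqrt(10410102573856773)/260123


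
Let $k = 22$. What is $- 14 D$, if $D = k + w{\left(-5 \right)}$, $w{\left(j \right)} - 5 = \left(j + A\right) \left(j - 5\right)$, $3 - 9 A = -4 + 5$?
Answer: $- \frac{9422}{9} \approx -1046.9$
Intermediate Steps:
$A = \frac{2}{9}$ ($A = \frac{1}{3} - \frac{-4 + 5}{9} = \frac{1}{3} - \frac{1}{9} = \frac{2}{9} \approx 0.22222$)
$w{\left(j \right)} = 5 + \left(-5 + j\right) \left(\frac{2}{9} + j\right)$ ($w{\left(j \right)} = 5 + \left(j + \frac{2}{9}\right) \left(j - 5\right) = 5 + \left(\frac{2}{9} + j\right) \left(-5 + j\right) = 5 + \left(-5 + j\right) \left(\frac{2}{9} + j\right)$)
$D = \frac{673}{9}$ ($D = 22 + \left(\frac{35}{9} + \left(-5\right)^{2} - - \frac{215}{9}\right) = 22 + \left(\frac{35}{9} + 25 + \frac{215}{9}\right) = 22 + \frac{475}{9} = \frac{673}{9} \approx 74.778$)
$- 14 D = \left(-14\right) \frac{673}{9} = - \frac{9422}{9}$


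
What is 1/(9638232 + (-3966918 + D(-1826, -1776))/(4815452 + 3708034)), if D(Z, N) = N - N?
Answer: 1420581/13691888591639 ≈ 1.0375e-7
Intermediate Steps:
D(Z, N) = 0
1/(9638232 + (-3966918 + D(-1826, -1776))/(4815452 + 3708034)) = 1/(9638232 + (-3966918 + 0)/(4815452 + 3708034)) = 1/(9638232 - 3966918/8523486) = 1/(9638232 - 3966918*1/8523486) = 1/(9638232 - 661153/1420581) = 1/(13691888591639/1420581) = 1420581/13691888591639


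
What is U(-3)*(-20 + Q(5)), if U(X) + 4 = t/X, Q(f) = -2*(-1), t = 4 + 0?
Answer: 96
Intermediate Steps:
t = 4
Q(f) = 2
U(X) = -4 + 4/X
U(-3)*(-20 + Q(5)) = (-4 + 4/(-3))*(-20 + 2) = (-4 + 4*(-⅓))*(-18) = (-4 - 4/3)*(-18) = -16/3*(-18) = 96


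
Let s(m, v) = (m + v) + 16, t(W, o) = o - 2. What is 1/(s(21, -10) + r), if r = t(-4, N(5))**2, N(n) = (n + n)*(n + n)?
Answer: 1/9631 ≈ 0.00010383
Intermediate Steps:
N(n) = 4*n**2 (N(n) = (2*n)*(2*n) = 4*n**2)
t(W, o) = -2 + o
s(m, v) = 16 + m + v
r = 9604 (r = (-2 + 4*5**2)**2 = (-2 + 4*25)**2 = (-2 + 100)**2 = 98**2 = 9604)
1/(s(21, -10) + r) = 1/((16 + 21 - 10) + 9604) = 1/(27 + 9604) = 1/9631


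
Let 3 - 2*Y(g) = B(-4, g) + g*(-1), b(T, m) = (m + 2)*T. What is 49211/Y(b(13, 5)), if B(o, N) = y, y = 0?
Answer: 49211/47 ≈ 1047.0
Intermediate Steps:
B(o, N) = 0
b(T, m) = T*(2 + m) (b(T, m) = (2 + m)*T = T*(2 + m))
Y(g) = 3/2 + g/2 (Y(g) = 3/2 - (0 + g*(-1))/2 = 3/2 - (0 - g)/2 = 3/2 - (-1)*g/2 = 3/2 + g/2)
49211/Y(b(13, 5)) = 49211/(3/2 + (13*(2 + 5))/2) = 49211/(3/2 + (13*7)/2) = 49211/(3/2 + (½)*91) = 49211/(3/2 + 91/2) = 49211/47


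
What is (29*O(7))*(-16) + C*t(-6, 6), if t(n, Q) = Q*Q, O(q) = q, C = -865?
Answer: -34388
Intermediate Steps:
t(n, Q) = Q**2
(29*O(7))*(-16) + C*t(-6, 6) = (29*7)*(-16) - 865*6**2 = 203*(-16) - 865*36 = -3248 - 31140 = -34388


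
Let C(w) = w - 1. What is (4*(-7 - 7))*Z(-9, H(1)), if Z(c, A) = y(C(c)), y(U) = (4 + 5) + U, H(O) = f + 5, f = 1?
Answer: 56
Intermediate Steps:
H(O) = 6 (H(O) = 1 + 5 = 6)
C(w) = -1 + w
y(U) = 9 + U
Z(c, A) = 8 + c (Z(c, A) = 9 + (-1 + c) = 8 + c)
(4*(-7 - 7))*Z(-9, H(1)) = (4*(-7 - 7))*(8 - 9) = (4*(-14))*(-1) = -56*(-1) = 56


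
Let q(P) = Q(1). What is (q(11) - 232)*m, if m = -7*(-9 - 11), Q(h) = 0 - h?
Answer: -32620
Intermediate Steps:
Q(h) = -h
q(P) = -1 (q(P) = -1*1 = -1)
m = 140 (m = -7*(-20) = 140)
(q(11) - 232)*m = (-1 - 232)*140 = -233*140 = -32620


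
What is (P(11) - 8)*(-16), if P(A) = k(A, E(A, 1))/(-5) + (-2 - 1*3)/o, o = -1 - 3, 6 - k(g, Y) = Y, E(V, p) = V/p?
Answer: 92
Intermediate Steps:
k(g, Y) = 6 - Y
o = -4
P(A) = 1/20 + A/5 (P(A) = (6 - A/1)/(-5) + (-2 - 1*3)/(-4) = (6 - A)*(-⅕) + (-2 - 3)*(-¼) = (6 - A)*(-⅕) - 5*(-¼) = (-6/5 + A/5) + 5/4 = 1/20 + A/5)
(P(11) - 8)*(-16) = ((1/20 + (⅕)*11) - 8)*(-16) = ((1/20 + 11/5) - 8)*(-16) = (9/4 - 8)*(-16) = -23/4*(-16) = 92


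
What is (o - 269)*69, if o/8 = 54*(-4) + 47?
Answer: -111849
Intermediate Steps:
o = -1352 (o = 8*(54*(-4) + 47) = 8*(-216 + 47) = 8*(-169) = -1352)
(o - 269)*69 = (-1352 - 269)*69 = -1621*69 = -111849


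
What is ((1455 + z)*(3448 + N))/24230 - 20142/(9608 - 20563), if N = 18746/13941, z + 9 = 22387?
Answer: 1256194535206777/370049416065 ≈ 3394.7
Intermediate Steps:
z = 22378 (z = -9 + 22387 = 22378)
N = 18746/13941 (N = 18746*(1/13941) = 18746/13941 ≈ 1.3447)
((1455 + z)*(3448 + N))/24230 - 20142/(9608 - 20563) = ((1455 + 22378)*(3448 + 18746/13941))/24230 - 20142/(9608 - 20563) = (23833*(48087314/13941))*(1/24230) - 20142/(-10955) = (1146064954562/13941)*(1/24230) - 20142*(-1/10955) = 573032477281/168895215 + 20142/10955 = 1256194535206777/370049416065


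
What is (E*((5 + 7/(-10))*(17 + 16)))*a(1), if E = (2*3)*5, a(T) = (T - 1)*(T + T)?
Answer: 0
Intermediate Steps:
a(T) = 2*T*(-1 + T) (a(T) = (-1 + T)*(2*T) = 2*T*(-1 + T))
E = 30 (E = 6*5 = 30)
(E*((5 + 7/(-10))*(17 + 16)))*a(1) = (30*((5 + 7/(-10))*(17 + 16)))*(2*1*(-1 + 1)) = (30*((5 + 7*(-⅒))*33))*(2*1*0) = (30*((5 - 7/10)*33))*0 = (30*((43/10)*33))*0 = (30*(1419/10))*0 = 4257*0 = 0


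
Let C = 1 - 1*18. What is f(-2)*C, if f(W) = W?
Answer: 34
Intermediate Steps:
C = -17 (C = 1 - 18 = -17)
f(-2)*C = -2*(-17) = 34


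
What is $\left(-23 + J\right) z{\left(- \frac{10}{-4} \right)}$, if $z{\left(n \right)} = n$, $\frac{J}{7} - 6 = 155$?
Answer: $2760$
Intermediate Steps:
$J = 1127$ ($J = 42 + 7 \cdot 155 = 42 + 1085 = 1127$)
$\left(-23 + J\right) z{\left(- \frac{10}{-4} \right)} = \left(-23 + 1127\right) \left(- \frac{10}{-4}\right) = 1104 \left(\left(-10\right) \left(- \frac{1}{4}\right)\right) = 1104 \cdot \frac{5}{2} = 2760$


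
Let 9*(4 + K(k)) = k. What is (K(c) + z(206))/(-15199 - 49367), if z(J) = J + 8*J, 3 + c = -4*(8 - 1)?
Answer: -16619/581094 ≈ -0.028600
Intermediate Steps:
c = -31 (c = -3 - 4*(8 - 1) = -3 - 4*7 = -3 - 28 = -31)
K(k) = -4 + k/9
z(J) = 9*J
(K(c) + z(206))/(-15199 - 49367) = ((-4 + (⅑)*(-31)) + 9*206)/(-15199 - 49367) = ((-4 - 31/9) + 1854)/(-64566) = (-67/9 + 1854)*(-1/64566) = (16619/9)*(-1/64566) = -16619/581094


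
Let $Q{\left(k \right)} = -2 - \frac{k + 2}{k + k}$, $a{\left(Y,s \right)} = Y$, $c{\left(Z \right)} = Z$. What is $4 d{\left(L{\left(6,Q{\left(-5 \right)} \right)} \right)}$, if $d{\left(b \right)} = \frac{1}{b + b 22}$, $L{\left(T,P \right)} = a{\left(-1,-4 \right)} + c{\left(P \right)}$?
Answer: $- \frac{40}{759} \approx -0.052701$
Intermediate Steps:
$Q{\left(k \right)} = -2 - \frac{2 + k}{2 k}$
$L{\left(T,P \right)} = -1 + P$
$d{\left(b \right)} = \frac{1}{23 b}$ ($d{\left(b \right)} = \frac{1}{b + 22 b} = \frac{1}{23 b}$)
$4 d{\left(L{\left(6,Q{\left(-5 \right)} \right)} \right)} = 4 \frac{1}{23 \left(-1 - \frac{23}{10}\right)} = 4 \frac{1}{23 \left(- \frac{33}{10}\right)} = 4 \cdot \frac{1}{23} \left(- \frac{10}{33}\right) = 4 \left(- \frac{10}{759}\right) = - \frac{40}{759}$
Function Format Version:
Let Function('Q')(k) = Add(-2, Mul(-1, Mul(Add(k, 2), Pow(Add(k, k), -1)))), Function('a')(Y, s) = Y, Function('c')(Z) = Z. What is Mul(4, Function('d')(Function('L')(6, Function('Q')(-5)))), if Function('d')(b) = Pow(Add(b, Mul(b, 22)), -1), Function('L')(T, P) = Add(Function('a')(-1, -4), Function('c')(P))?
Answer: Rational(-40, 759) ≈ -0.052701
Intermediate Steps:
Function('Q')(k) = Add(-2, Mul(Rational(-1, 2), Pow(k, -1), Add(2, k))) (Function('Q')(k) = Add(-2, Mul(-1, Mul(Add(2, k), Pow(Mul(2, k), -1)))) = Add(-2, Mul(-1, Mul(Add(2, k), Mul(Rational(1, 2), Pow(k, -1))))) = Add(-2, Mul(-1, Mul(Rational(1, 2), Pow(k, -1), Add(2, k)))) = Add(-2, Mul(Rational(-1, 2), Pow(k, -1), Add(2, k))))
Function('L')(T, P) = Add(-1, P)
Function('d')(b) = Mul(Rational(1, 23), Pow(b, -1)) (Function('d')(b) = Pow(Add(b, Mul(22, b)), -1) = Pow(Mul(23, b), -1) = Mul(Rational(1, 23), Pow(b, -1)))
Mul(4, Function('d')(Function('L')(6, Function('Q')(-5)))) = Mul(4, Mul(Rational(1, 23), Pow(Add(-1, Add(Rational(-5, 2), Mul(-1, Pow(-5, -1)))), -1))) = Mul(4, Mul(Rational(1, 23), Pow(Add(-1, Add(Rational(-5, 2), Mul(-1, Rational(-1, 5)))), -1))) = Mul(4, Mul(Rational(1, 23), Pow(Add(-1, Add(Rational(-5, 2), Rational(1, 5))), -1))) = Mul(4, Mul(Rational(1, 23), Pow(Add(-1, Rational(-23, 10)), -1))) = Mul(4, Mul(Rational(1, 23), Pow(Rational(-33, 10), -1))) = Mul(4, Mul(Rational(1, 23), Rational(-10, 33))) = Mul(4, Rational(-10, 759)) = Rational(-40, 759)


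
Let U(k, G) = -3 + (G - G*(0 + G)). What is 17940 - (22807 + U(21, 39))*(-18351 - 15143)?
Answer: 714177008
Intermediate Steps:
U(k, G) = -3 + G - G² (U(k, G) = -3 + (G - G*G) = -3 + (G - G²) = -3 + G - G²)
17940 - (22807 + U(21, 39))*(-18351 - 15143) = 17940 - (22807 + (-3 + 39 - 1*39²))*(-18351 - 15143) = 17940 - (22807 + (-3 + 39 - 1*1521))*(-33494) = 17940 - (22807 + (-3 + 39 - 1521))*(-33494) = 17940 - (22807 - 1485)*(-33494) = 17940 - 21322*(-33494) = 17940 - 1*(-714159068) = 17940 + 714159068 = 714177008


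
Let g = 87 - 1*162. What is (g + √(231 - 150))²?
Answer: 4356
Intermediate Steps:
g = -75 (g = 87 - 162 = -75)
(g + √(231 - 150))² = (-75 + √(231 - 150))² = (-75 + √81)² = (-75 + 9)² = (-66)² = 4356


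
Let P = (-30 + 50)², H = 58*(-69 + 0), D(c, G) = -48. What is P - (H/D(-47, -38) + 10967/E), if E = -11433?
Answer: 29047525/91464 ≈ 317.58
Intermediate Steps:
H = -4002 (H = 58*(-69) = -4002)
P = 400 (P = 20² = 400)
P - (H/D(-47, -38) + 10967/E) = 400 - (-4002/(-48) + 10967/(-11433)) = 400 - (-4002*(-1/48) + 10967*(-1/11433)) = 400 - (667/8 - 10967/11433) = 400 - 1*7538075/91464 = 400 - 7538075/91464 = 29047525/91464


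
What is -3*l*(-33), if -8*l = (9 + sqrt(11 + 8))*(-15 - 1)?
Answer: 1782 + 198*sqrt(19) ≈ 2645.1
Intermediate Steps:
l = 18 + 2*sqrt(19) (l = -(9 + sqrt(11 + 8))*(-15 - 1)/8 = -(9 + sqrt(19))*(-16)/8 = -(-144 - 16*sqrt(19))/8 = 18 + 2*sqrt(19) ≈ 26.718)
-3*l*(-33) = -3*(18 + 2*sqrt(19))*(-33) = (-54 - 6*sqrt(19))*(-33) = 1782 + 198*sqrt(19)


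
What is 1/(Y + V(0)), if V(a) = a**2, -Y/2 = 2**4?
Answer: -1/32 ≈ -0.031250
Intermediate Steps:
Y = -32 (Y = -2*2**4 = -2*16 = -32)
1/(Y + V(0)) = 1/(-32 + 0**2) = 1/(-32 + 0) = 1/(-32) = -1/32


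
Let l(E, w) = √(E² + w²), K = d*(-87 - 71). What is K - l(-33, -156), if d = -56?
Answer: 8848 - 15*√113 ≈ 8688.5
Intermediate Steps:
K = 8848 (K = -56*(-87 - 71) = -56*(-158) = 8848)
K - l(-33, -156) = 8848 - √((-33)² + (-156)²) = 8848 - √(1089 + 24336) = 8848 - √25425 = 8848 - 15*√113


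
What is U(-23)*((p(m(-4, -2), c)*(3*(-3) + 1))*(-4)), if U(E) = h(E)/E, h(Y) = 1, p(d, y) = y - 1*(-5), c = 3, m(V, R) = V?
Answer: -256/23 ≈ -11.130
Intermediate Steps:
p(d, y) = 5 + y (p(d, y) = y + 5 = 5 + y)
U(E) = 1/E
U(-23)*((p(m(-4, -2), c)*(3*(-3) + 1))*(-4)) = (((5 + 3)*(3*(-3) + 1))*(-4))/(-23) = -8*(-9 + 1)*(-4)/23 = -8*(-8)*(-4)/23 = -(-64)*(-4)/23 = -1/23*256 = -256/23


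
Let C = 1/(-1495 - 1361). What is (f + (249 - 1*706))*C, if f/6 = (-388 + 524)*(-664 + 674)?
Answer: -7703/2856 ≈ -2.6971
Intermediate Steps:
f = 8160 (f = 6*((-388 + 524)*(-664 + 674)) = 6*(136*10) = 6*1360 = 8160)
C = -1/2856 (C = 1/(-2856) = -1/2856 ≈ -0.00035014)
(f + (249 - 1*706))*C = (8160 + (249 - 1*706))*(-1/2856) = (8160 + (249 - 706))*(-1/2856) = (8160 - 457)*(-1/2856) = 7703*(-1/2856) = -7703/2856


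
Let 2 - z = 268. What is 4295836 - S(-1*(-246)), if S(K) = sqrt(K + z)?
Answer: 4295836 - 2*I*sqrt(5) ≈ 4.2958e+6 - 4.4721*I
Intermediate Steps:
z = -266 (z = 2 - 1*268 = 2 - 268 = -266)
S(K) = sqrt(-266 + K) (S(K) = sqrt(K - 266) = sqrt(-266 + K))
4295836 - S(-1*(-246)) = 4295836 - sqrt(-266 - 1*(-246)) = 4295836 - sqrt(-266 + 246) = 4295836 - sqrt(-20) = 4295836 - 2*I*sqrt(5)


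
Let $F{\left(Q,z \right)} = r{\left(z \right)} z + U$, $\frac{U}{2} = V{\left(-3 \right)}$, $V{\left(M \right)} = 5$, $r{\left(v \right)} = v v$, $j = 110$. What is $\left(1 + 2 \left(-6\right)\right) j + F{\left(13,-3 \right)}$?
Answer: $-1227$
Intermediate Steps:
$r{\left(v \right)} = v^{2}$
$U = 10$ ($U = 2 \cdot 5 = 10$)
$F{\left(Q,z \right)} = 10 + z^{3}$ ($F{\left(Q,z \right)} = z^{2} z + 10 = z^{3} + 10 = 10 + z^{3}$)
$\left(1 + 2 \left(-6\right)\right) j + F{\left(13,-3 \right)} = \left(1 + 2 \left(-6\right)\right) 110 + \left(10 + \left(-3\right)^{3}\right) = \left(1 - 12\right) 110 + \left(10 - 27\right) = \left(-11\right) 110 - 17 = -1210 - 17 = -1227$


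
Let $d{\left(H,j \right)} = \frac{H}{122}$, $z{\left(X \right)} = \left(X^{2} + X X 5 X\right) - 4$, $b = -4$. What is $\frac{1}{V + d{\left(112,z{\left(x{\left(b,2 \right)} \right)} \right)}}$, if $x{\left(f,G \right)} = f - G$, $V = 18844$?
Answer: $\frac{61}{1149540} \approx 5.3065 \cdot 10^{-5}$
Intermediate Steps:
$z{\left(X \right)} = -4 + X^{2} + 5 X^{3}$ ($z{\left(X \right)} = \left(X^{2} + X^{2} \cdot 5 X\right) - 4 = \left(X^{2} + 5 X^{2} X\right) - 4 = \left(X^{2} + 5 X^{3}\right) - 4 = -4 + X^{2} + 5 X^{3}$)
$d{\left(H,j \right)} = \frac{H}{122}$ ($d{\left(H,j \right)} = H \frac{1}{122} = \frac{H}{122}$)
$\frac{1}{V + d{\left(112,z{\left(x{\left(b,2 \right)} \right)} \right)}} = \frac{1}{18844 + \frac{1}{122} \cdot 112} = \frac{1}{18844 + \frac{56}{61}} = \frac{1}{\frac{1149540}{61}} = \frac{61}{1149540}$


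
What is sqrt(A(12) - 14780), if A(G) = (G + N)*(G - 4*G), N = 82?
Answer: 2*I*sqrt(4541) ≈ 134.77*I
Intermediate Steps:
A(G) = -3*G*(82 + G) (A(G) = (G + 82)*(G - 4*G) = (82 + G)*(-3*G) = -3*G*(82 + G))
sqrt(A(12) - 14780) = sqrt(-3*12*(82 + 12) - 14780) = sqrt(-3*12*94 - 14780) = sqrt(-3384 - 14780) = sqrt(-18164) = 2*I*sqrt(4541)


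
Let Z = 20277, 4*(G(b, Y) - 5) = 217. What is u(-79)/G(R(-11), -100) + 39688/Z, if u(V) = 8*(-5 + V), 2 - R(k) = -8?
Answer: -15032840/1601883 ≈ -9.3845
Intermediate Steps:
R(k) = 10 (R(k) = 2 - 1*(-8) = 2 + 8 = 10)
G(b, Y) = 237/4 (G(b, Y) = 5 + (¼)*217 = 5 + 217/4 = 237/4)
u(V) = -40 + 8*V
u(-79)/G(R(-11), -100) + 39688/Z = (-40 + 8*(-79))/(237/4) + 39688/20277 = (-40 - 632)*(4/237) + 39688*(1/20277) = -672*4/237 + 39688/20277 = -896/79 + 39688/20277 = -15032840/1601883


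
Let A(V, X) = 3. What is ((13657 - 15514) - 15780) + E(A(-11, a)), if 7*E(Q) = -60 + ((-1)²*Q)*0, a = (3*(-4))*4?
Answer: -123519/7 ≈ -17646.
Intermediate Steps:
a = -48 (a = -12*4 = -48)
E(Q) = -60/7 (E(Q) = (-60 + ((-1)²*Q)*0)/7 = (-60 + (1*Q)*0)/7 = (-60 + Q*0)/7 = (-60 + 0)/7 = (⅐)*(-60) = -60/7)
((13657 - 15514) - 15780) + E(A(-11, a)) = ((13657 - 15514) - 15780) - 60/7 = (-1857 - 15780) - 60/7 = -17637 - 60/7 = -123519/7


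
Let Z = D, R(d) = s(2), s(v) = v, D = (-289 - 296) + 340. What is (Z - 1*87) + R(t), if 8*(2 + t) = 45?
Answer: -330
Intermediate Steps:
t = 29/8 (t = -2 + (1/8)*45 = -2 + 45/8 = 29/8 ≈ 3.6250)
D = -245 (D = -585 + 340 = -245)
R(d) = 2
Z = -245
(Z - 1*87) + R(t) = (-245 - 1*87) + 2 = (-245 - 87) + 2 = -332 + 2 = -330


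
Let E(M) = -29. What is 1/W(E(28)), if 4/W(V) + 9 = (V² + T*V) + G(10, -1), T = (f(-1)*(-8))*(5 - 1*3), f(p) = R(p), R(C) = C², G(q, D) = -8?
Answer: 322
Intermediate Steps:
f(p) = p²
T = -16 (T = ((-1)²*(-8))*(5 - 1*3) = (1*(-8))*(5 - 3) = -8*2 = -16)
W(V) = 4/(-17 + V² - 16*V) (W(V) = 4/(-9 + ((V² - 16*V) - 8)) = 4/(-9 + (-8 + V² - 16*V)) = 4/(-17 + V² - 16*V))
1/W(E(28)) = 1/(4/(-17 + (-29)² - 16*(-29))) = 1/(4/(-17 + 841 + 464)) = 1/(4/1288) = 1/(4*(1/1288)) = 1/(1/322) = 322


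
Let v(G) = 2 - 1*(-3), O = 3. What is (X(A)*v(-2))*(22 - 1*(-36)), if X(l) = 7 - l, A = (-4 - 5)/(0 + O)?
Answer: 2900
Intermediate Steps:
v(G) = 5 (v(G) = 2 + 3 = 5)
A = -3 (A = (-4 - 5)/(0 + 3) = -9/3 = -9*⅓ = -3)
(X(A)*v(-2))*(22 - 1*(-36)) = ((7 - 1*(-3))*5)*(22 - 1*(-36)) = ((7 + 3)*5)*(22 + 36) = (10*5)*58 = 50*58 = 2900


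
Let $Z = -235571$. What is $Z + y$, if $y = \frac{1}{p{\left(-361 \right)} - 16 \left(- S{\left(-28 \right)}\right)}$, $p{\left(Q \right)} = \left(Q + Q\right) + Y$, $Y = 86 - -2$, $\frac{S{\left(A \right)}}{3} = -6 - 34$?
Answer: $- \frac{601648335}{2554} \approx -2.3557 \cdot 10^{5}$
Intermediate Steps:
$S{\left(A \right)} = -120$ ($S{\left(A \right)} = 3 \left(-6 - 34\right) = 3 \left(-40\right) = -120$)
$Y = 88$ ($Y = 86 + 2 = 88$)
$p{\left(Q \right)} = 88 + 2 Q$ ($p{\left(Q \right)} = \left(Q + Q\right) + 88 = 2 Q + 88 = 88 + 2 Q$)
$y = - \frac{1}{2554}$ ($y = \frac{1}{\left(88 + 2 \left(-361\right)\right) - 16 \left(\left(-1\right) \left(-120\right)\right)} = \frac{1}{\left(88 - 722\right) - 1920} = \frac{1}{-634 - 1920} = \frac{1}{-2554} = - \frac{1}{2554} \approx -0.00039154$)
$Z + y = -235571 - \frac{1}{2554} = - \frac{601648335}{2554}$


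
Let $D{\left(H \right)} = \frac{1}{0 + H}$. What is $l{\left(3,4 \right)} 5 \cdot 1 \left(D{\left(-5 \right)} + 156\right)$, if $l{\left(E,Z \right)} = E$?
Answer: $2337$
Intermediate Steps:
$D{\left(H \right)} = \frac{1}{H}$
$l{\left(3,4 \right)} 5 \cdot 1 \left(D{\left(-5 \right)} + 156\right) = 3 \cdot 5 \cdot 1 \left(\frac{1}{-5} + 156\right) = 15 \cdot 1 \left(- \frac{1}{5} + 156\right) = 15 \cdot \frac{779}{5} = 2337$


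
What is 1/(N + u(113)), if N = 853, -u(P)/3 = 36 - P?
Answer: 1/1084 ≈ 0.00092251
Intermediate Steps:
u(P) = -108 + 3*P (u(P) = -3*(36 - P) = -108 + 3*P)
1/(N + u(113)) = 1/(853 + (-108 + 3*113)) = 1/(853 + (-108 + 339)) = 1/(853 + 231) = 1/1084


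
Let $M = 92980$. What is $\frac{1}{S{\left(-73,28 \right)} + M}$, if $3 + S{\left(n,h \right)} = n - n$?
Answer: $\frac{1}{92977} \approx 1.0755 \cdot 10^{-5}$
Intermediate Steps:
$S{\left(n,h \right)} = -3$ ($S{\left(n,h \right)} = -3 + \left(n - n\right) = -3 + 0 = -3$)
$\frac{1}{S{\left(-73,28 \right)} + M} = \frac{1}{-3 + 92980} = \frac{1}{92977}$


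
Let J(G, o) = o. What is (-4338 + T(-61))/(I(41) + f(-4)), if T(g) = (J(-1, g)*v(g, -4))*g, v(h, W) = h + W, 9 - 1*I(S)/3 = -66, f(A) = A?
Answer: -246203/221 ≈ -1114.0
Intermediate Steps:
I(S) = 225 (I(S) = 27 - 3*(-66) = 27 + 198 = 225)
v(h, W) = W + h
T(g) = g²*(-4 + g) (T(g) = (g*(-4 + g))*g = g²*(-4 + g))
(-4338 + T(-61))/(I(41) + f(-4)) = (-4338 + (-61)²*(-4 - 61))/(225 - 4) = (-4338 + 3721*(-65))/221 = (-4338 - 241865)*(1/221) = -246203*1/221 = -246203/221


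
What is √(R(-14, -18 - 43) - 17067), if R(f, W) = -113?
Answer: 2*I*√4295 ≈ 131.07*I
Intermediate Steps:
√(R(-14, -18 - 43) - 17067) = √(-113 - 17067) = √(-17180) = 2*I*√4295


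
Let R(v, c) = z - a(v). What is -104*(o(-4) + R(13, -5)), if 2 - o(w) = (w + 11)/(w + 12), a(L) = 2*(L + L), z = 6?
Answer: 4667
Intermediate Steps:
a(L) = 4*L (a(L) = 2*(2*L) = 4*L)
o(w) = 2 - (11 + w)/(12 + w) (o(w) = 2 - (w + 11)/(w + 12) = 2 - (11 + w)/(12 + w))
R(v, c) = 6 - 4*v
-104*(o(-4) + R(13, -5)) = -104*((13 - 4)/(12 - 4) + (6 - 4*13)) = -104*(9/8 + (6 - 52)) = -104*((⅛)*9 - 46) = -104*(9/8 - 46) = -104*(-359/8) = 4667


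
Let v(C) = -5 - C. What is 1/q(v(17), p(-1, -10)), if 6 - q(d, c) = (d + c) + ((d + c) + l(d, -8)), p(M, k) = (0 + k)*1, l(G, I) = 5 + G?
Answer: 1/87 ≈ 0.011494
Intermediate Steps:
p(M, k) = k (p(M, k) = k*1 = k)
q(d, c) = 1 - 3*d - 2*c (q(d, c) = 6 - ((d + c) + ((d + c) + (5 + d))) = 6 - ((c + d) + ((c + d) + (5 + d))) = 6 - ((c + d) + (5 + c + 2*d)) = 6 - (5 + 2*c + 3*d) = 6 + (-5 - 3*d - 2*c) = 1 - 3*d - 2*c)
1/q(v(17), p(-1, -10)) = 1/(1 - 3*(-5 - 1*17) - 2*(-10)) = 1/(1 - 3*(-5 - 17) + 20) = 1/(1 - 3*(-22) + 20) = 1/(1 + 66 + 20) = 1/87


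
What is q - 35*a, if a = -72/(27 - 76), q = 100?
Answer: 340/7 ≈ 48.571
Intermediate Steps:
a = 72/49 (a = -72/(-49) = -72*(-1/49) = 72/49 ≈ 1.4694)
q - 35*a = 100 - 35*72/49 = 100 - 360/7 = 340/7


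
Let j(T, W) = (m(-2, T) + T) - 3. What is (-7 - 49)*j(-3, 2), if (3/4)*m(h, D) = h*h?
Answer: 112/3 ≈ 37.333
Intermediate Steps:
m(h, D) = 4*h**2/3 (m(h, D) = 4*(h*h)/3 = 4*h**2/3)
j(T, W) = 7/3 + T (j(T, W) = ((4/3)*(-2)**2 + T) - 3 = ((4/3)*4 + T) - 3 = (16/3 + T) - 3 = 7/3 + T)
(-7 - 49)*j(-3, 2) = (-7 - 49)*(7/3 - 3) = -56*(-2/3) = 112/3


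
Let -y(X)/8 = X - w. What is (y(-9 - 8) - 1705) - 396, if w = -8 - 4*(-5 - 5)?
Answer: -1709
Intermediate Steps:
w = 32 (w = -8 - 4*(-10) = -8 + 40 = 32)
y(X) = 256 - 8*X (y(X) = -8*(X - 1*32) = -8*(X - 32) = -8*(-32 + X) = 256 - 8*X)
(y(-9 - 8) - 1705) - 396 = ((256 - 8*(-9 - 8)) - 1705) - 396 = ((256 - 8*(-17)) - 1705) - 396 = ((256 + 136) - 1705) - 396 = (392 - 1705) - 396 = -1313 - 396 = -1709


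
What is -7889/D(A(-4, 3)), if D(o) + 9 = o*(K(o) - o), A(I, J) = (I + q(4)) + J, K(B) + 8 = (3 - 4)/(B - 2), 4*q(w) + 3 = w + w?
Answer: 883568/1223 ≈ 722.46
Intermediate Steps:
q(w) = -3/4 + w/2 (q(w) = -3/4 + (w + w)/4 = -3/4 + (2*w)/4 = -3/4 + w/2)
K(B) = -8 - 1/(-2 + B) (K(B) = -8 + (3 - 4)/(B - 2) = -8 - 1/(-2 + B))
A(I, J) = 5/4 + I + J (A(I, J) = (I + (-3/4 + (1/2)*4)) + J = (I + (-3/4 + 2)) + J = (I + 5/4) + J = (5/4 + I) + J = 5/4 + I + J)
D(o) = -9 + o*(-o + (15 - 8*o)/(-2 + o)) (D(o) = -9 + o*((15 - 8*o)/(-2 + o) - o) = -9 + o*(-o + (15 - 8*o)/(-2 + o)))
-7889/D(A(-4, 3)) = -7889*(-2 + (5/4 - 4 + 3))/(18 - (5/4 - 4 + 3)**3 - 6*(5/4 - 4 + 3)**2 + 6*(5/4 - 4 + 3)) = -7889*(-2 + 1/4)/(18 - (1/4)**3 - 6*(1/4)**2 + 6*(1/4)) = -7889*(-7/(4*(18 - 1*1/64 - 6*1/16 + 3/2))) = -7889*(-7/(4*(18 - 1/64 - 3/8 + 3/2))) = -7889/((-4/7*1223/64)) = -7889/(-1223/112) = -7889*(-112/1223) = 883568/1223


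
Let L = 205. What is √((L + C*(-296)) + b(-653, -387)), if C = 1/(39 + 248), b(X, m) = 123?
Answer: 4*√1683255/287 ≈ 18.082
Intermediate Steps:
C = 1/287 ≈ 0.0034843
√((L + C*(-296)) + b(-653, -387)) = √((205 + (1/287)*(-296)) + 123) = √((205 - 296/287) + 123) = √(58539/287 + 123) = √(93840/287) = 4*√1683255/287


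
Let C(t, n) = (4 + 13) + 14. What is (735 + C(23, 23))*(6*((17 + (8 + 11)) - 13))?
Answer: 105708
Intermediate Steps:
C(t, n) = 31 (C(t, n) = 17 + 14 = 31)
(735 + C(23, 23))*(6*((17 + (8 + 11)) - 13)) = (735 + 31)*(6*((17 + (8 + 11)) - 13)) = 766*(6*((17 + 19) - 13)) = 766*(6*(36 - 13)) = 766*(6*23) = 766*138 = 105708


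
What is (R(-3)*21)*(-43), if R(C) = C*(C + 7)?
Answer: 10836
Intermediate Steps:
R(C) = C*(7 + C)
(R(-3)*21)*(-43) = (-3*(7 - 3)*21)*(-43) = (-3*4*21)*(-43) = -12*21*(-43) = -252*(-43) = 10836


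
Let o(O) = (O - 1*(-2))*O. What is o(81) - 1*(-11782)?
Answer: 18505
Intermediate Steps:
o(O) = O*(2 + O) (o(O) = (O + 2)*O = (2 + O)*O = O*(2 + O))
o(81) - 1*(-11782) = 81*(2 + 81) - 1*(-11782) = 81*83 + 11782 = 6723 + 11782 = 18505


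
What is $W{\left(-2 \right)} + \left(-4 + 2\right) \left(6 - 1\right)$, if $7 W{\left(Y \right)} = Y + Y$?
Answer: $- \frac{74}{7} \approx -10.571$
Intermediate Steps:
$W{\left(Y \right)} = \frac{2 Y}{7}$ ($W{\left(Y \right)} = \frac{Y + Y}{7} = \frac{2 Y}{7}$)
$W{\left(-2 \right)} + \left(-4 + 2\right) \left(6 - 1\right) = \frac{2}{7} \left(-2\right) + \left(-4 + 2\right) \left(6 - 1\right) = - \frac{4}{7} - 10 = - \frac{74}{7}$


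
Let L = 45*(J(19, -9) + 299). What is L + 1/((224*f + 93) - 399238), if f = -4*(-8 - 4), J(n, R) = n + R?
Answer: 5400604664/388393 ≈ 13905.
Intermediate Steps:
J(n, R) = R + n
f = 48 (f = -4*(-12) = 48)
L = 13905 (L = 45*((-9 + 19) + 299) = 45*(10 + 299) = 45*309 = 13905)
L + 1/((224*f + 93) - 399238) = 13905 + 1/((224*48 + 93) - 399238) = 13905 + 1/((10752 + 93) - 399238) = 13905 + 1/(10845 - 399238) = 13905 + 1/(-388393) = 13905 - 1/388393 = 5400604664/388393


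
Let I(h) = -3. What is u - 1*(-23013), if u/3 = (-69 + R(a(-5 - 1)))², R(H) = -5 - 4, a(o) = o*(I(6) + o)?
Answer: 41265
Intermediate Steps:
a(o) = o*(-3 + o)
R(H) = -9
u = 18252 (u = 3*(-69 - 9)² = 3*(-78)² = 3*6084 = 18252)
u - 1*(-23013) = 18252 - 1*(-23013) = 18252 + 23013 = 41265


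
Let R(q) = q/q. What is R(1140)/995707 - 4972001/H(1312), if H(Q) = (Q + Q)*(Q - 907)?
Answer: -4950655136987/1058157743040 ≈ -4.6786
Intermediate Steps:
R(q) = 1
H(Q) = 2*Q*(-907 + Q) (H(Q) = (2*Q)*(-907 + Q) = 2*Q*(-907 + Q))
R(1140)/995707 - 4972001/H(1312) = 1/995707 - 4972001*1/(2624*(-907 + 1312)) = 1*(1/995707) - 4972001/(2*1312*405) = 1/995707 - 4972001/1062720 = -4950655136987/1058157743040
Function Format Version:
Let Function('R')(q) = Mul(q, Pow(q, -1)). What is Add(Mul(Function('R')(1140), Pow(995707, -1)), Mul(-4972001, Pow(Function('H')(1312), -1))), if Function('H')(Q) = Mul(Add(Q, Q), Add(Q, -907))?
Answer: Rational(-4950655136987, 1058157743040) ≈ -4.6786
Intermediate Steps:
Function('R')(q) = 1
Function('H')(Q) = Mul(2, Q, Add(-907, Q)) (Function('H')(Q) = Mul(Mul(2, Q), Add(-907, Q)) = Mul(2, Q, Add(-907, Q)))
Add(Mul(Function('R')(1140), Pow(995707, -1)), Mul(-4972001, Pow(Function('H')(1312), -1))) = Add(Mul(1, Pow(995707, -1)), Mul(-4972001, Pow(Mul(2, 1312, Add(-907, 1312)), -1))) = Add(Mul(1, Rational(1, 995707)), Mul(-4972001, Pow(Mul(2, 1312, 405), -1))) = Add(Rational(1, 995707), Mul(-4972001, Pow(1062720, -1))) = Add(Rational(1, 995707), Mul(-4972001, Rational(1, 1062720))) = Add(Rational(1, 995707), Rational(-4972001, 1062720)) = Rational(-4950655136987, 1058157743040)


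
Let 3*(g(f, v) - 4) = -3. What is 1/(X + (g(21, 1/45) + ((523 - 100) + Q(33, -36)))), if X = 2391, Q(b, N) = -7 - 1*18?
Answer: 1/2792 ≈ 0.00035817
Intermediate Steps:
Q(b, N) = -25 (Q(b, N) = -7 - 18 = -25)
g(f, v) = 3 (g(f, v) = 4 + (⅓)*(-3) = 4 - 1 = 3)
1/(X + (g(21, 1/45) + ((523 - 100) + Q(33, -36)))) = 1/(2391 + (3 + ((523 - 100) - 25))) = 1/(2391 + (3 + (423 - 25))) = 1/(2391 + (3 + 398)) = 1/(2391 + 401) = 1/2792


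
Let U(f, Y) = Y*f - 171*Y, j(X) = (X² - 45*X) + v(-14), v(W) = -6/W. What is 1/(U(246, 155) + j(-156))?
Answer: 7/300870 ≈ 2.3266e-5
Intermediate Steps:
j(X) = 3/7 + X² - 45*X (j(X) = (X² - 45*X) - 6/(-14) = (X² - 45*X) - 6*(-1/14) = (X² - 45*X) + 3/7 = 3/7 + X² - 45*X)
U(f, Y) = -171*Y + Y*f
1/(U(246, 155) + j(-156)) = 1/(155*(-171 + 246) + (3/7 + (-156)² - 45*(-156))) = 1/(155*75 + (3/7 + 24336 + 7020)) = 1/(11625 + 219495/7) = 1/(300870/7) = 7/300870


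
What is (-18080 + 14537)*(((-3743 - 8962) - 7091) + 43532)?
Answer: -84096648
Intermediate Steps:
(-18080 + 14537)*(((-3743 - 8962) - 7091) + 43532) = -3543*((-12705 - 7091) + 43532) = -3543*(-19796 + 43532) = -3543*23736 = -84096648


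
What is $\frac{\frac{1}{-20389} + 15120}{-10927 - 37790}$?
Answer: $- \frac{308281679}{993290913} \approx -0.31036$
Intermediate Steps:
$\frac{\frac{1}{-20389} + 15120}{-10927 - 37790} = \frac{- \frac{1}{20389} + 15120}{-48717} = \frac{308281679}{20389} \left(- \frac{1}{48717}\right) = - \frac{308281679}{993290913}$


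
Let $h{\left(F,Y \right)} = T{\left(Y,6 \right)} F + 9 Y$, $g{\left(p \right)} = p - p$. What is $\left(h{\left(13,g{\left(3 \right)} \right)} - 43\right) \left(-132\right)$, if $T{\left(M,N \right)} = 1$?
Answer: $3960$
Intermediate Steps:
$g{\left(p \right)} = 0$
$h{\left(F,Y \right)} = F + 9 Y$ ($h{\left(F,Y \right)} = 1 F + 9 Y = F + 9 Y$)
$\left(h{\left(13,g{\left(3 \right)} \right)} - 43\right) \left(-132\right) = \left(\left(13 + 9 \cdot 0\right) - 43\right) \left(-132\right) = \left(\left(13 + 0\right) - 43\right) \left(-132\right) = \left(13 - 43\right) \left(-132\right) = \left(-30\right) \left(-132\right) = 3960$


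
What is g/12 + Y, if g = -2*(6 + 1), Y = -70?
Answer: -427/6 ≈ -71.167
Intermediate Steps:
g = -14 (g = -2*7 = -14)
g/12 + Y = -14/12 - 70 = (1/12)*(-14) - 70 = -7/6 - 70 = -427/6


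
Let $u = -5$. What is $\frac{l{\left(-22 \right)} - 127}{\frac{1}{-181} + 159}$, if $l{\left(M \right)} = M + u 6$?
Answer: $- \frac{32399}{28778} \approx -1.1258$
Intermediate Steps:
$l{\left(M \right)} = -30 + M$ ($l{\left(M \right)} = M - 30 = -30 + M$)
$\frac{l{\left(-22 \right)} - 127}{\frac{1}{-181} + 159} = \frac{\left(-30 - 22\right) - 127}{\frac{1}{-181} + 159} = \frac{-52 - 127}{- \frac{1}{181} + 159} = - \frac{179}{\frac{28778}{181}} = \left(-179\right) \frac{181}{28778} = - \frac{32399}{28778}$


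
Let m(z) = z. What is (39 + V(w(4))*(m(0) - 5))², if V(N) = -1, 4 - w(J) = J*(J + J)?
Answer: 1936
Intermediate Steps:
w(J) = 4 - 2*J² (w(J) = 4 - J*(J + J) = 4 - J*2*J = 4 - 2*J²)
(39 + V(w(4))*(m(0) - 5))² = (39 - (0 - 5))² = (39 - 1*(-5))² = (39 + 5)² = 44² = 1936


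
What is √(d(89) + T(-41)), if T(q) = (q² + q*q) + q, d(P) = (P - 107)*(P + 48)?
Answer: 3*√95 ≈ 29.240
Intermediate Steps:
d(P) = (-107 + P)*(48 + P)
T(q) = q + 2*q² (T(q) = (q² + q²) + q = 2*q² + q = q + 2*q²)
√(d(89) + T(-41)) = √((-5136 + 89² - 59*89) - 41*(1 + 2*(-41))) = √((-5136 + 7921 - 5251) - 41*(1 - 82)) = √(-2466 - 41*(-81)) = √(-2466 + 3321) = √855 = 3*√95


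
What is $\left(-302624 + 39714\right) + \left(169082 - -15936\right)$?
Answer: $-77892$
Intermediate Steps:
$\left(-302624 + 39714\right) + \left(169082 - -15936\right) = -262910 + \left(169082 + 15936\right) = -262910 + 185018 = -77892$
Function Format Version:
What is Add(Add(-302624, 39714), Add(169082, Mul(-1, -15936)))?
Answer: -77892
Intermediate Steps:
Add(Add(-302624, 39714), Add(169082, Mul(-1, -15936))) = Add(-262910, Add(169082, 15936)) = Add(-262910, 185018) = -77892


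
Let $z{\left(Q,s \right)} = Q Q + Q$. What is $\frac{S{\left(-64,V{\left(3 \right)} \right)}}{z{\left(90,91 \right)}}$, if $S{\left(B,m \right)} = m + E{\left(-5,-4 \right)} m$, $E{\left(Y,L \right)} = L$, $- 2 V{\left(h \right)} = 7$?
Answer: $\frac{1}{780} \approx 0.0012821$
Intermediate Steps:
$V{\left(h \right)} = - \frac{7}{2}$ ($V{\left(h \right)} = \left(- \frac{1}{2}\right) 7 = - \frac{7}{2}$)
$z{\left(Q,s \right)} = Q + Q^{2}$ ($z{\left(Q,s \right)} = Q^{2} + Q = Q + Q^{2}$)
$S{\left(B,m \right)} = - 3 m$ ($S{\left(B,m \right)} = m - 4 m = - 3 m$)
$\frac{S{\left(-64,V{\left(3 \right)} \right)}}{z{\left(90,91 \right)}} = \frac{\left(-3\right) \left(- \frac{7}{2}\right)}{90 \left(1 + 90\right)} = \frac{21}{2 \cdot 90 \cdot 91} = \frac{21}{2 \cdot 8190} = \frac{21}{2} \cdot \frac{1}{8190} = \frac{1}{780}$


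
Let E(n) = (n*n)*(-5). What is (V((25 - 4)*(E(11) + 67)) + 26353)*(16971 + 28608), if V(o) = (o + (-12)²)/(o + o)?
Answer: 4523590726803/3766 ≈ 1.2012e+9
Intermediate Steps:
E(n) = -5*n² (E(n) = n²*(-5) = -5*n²)
V(o) = (144 + o)/(2*o) (V(o) = (o + 144)/((2*o)) = (144 + o)*(1/(2*o)) = (144 + o)/(2*o))
(V((25 - 4)*(E(11) + 67)) + 26353)*(16971 + 28608) = ((144 + (25 - 4)*(-5*11² + 67))/(2*(((25 - 4)*(-5*11² + 67)))) + 26353)*(16971 + 28608) = ((144 + 21*(-5*121 + 67))/(2*((21*(-5*121 + 67)))) + 26353)*45579 = ((144 + 21*(-605 + 67))/(2*((21*(-605 + 67)))) + 26353)*45579 = ((144 + 21*(-538))/(2*((21*(-538)))) + 26353)*45579 = ((½)*(144 - 11298)/(-11298) + 26353)*45579 = ((½)*(-1/11298)*(-11154) + 26353)*45579 = (1859/3766 + 26353)*45579 = (99247257/3766)*45579 = 4523590726803/3766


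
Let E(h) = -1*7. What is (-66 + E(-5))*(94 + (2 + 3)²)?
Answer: -8687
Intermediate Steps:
E(h) = -7
(-66 + E(-5))*(94 + (2 + 3)²) = (-66 - 7)*(94 + (2 + 3)²) = -73*(94 + 5²) = -73*(94 + 25) = -73*119 = -8687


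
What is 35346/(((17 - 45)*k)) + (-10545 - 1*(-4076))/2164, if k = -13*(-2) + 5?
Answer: -20525959/469588 ≈ -43.711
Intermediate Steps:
k = 31 (k = 26 + 5 = 31)
35346/(((17 - 45)*k)) + (-10545 - 1*(-4076))/2164 = 35346/(((17 - 45)*31)) + (-10545 - 1*(-4076))/2164 = 35346/((-28*31)) + (-10545 + 4076)*(1/2164) = 35346/(-868) - 6469*1/2164 = 35346*(-1/868) - 6469/2164 = -17673/434 - 6469/2164 = -20525959/469588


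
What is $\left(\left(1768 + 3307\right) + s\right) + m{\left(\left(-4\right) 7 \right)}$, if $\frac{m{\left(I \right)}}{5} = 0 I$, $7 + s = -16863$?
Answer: $-11795$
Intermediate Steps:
$s = -16870$ ($s = -7 - 16863 = -16870$)
$m{\left(I \right)} = 0$ ($m{\left(I \right)} = 5 \cdot 0 I = 5 \cdot 0 = 0$)
$\left(\left(1768 + 3307\right) + s\right) + m{\left(\left(-4\right) 7 \right)} = \left(\left(1768 + 3307\right) - 16870\right) + 0 = \left(5075 - 16870\right) + 0 = -11795 + 0 = -11795$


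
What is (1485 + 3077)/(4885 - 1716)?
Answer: 4562/3169 ≈ 1.4396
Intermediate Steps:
(1485 + 3077)/(4885 - 1716) = 4562/3169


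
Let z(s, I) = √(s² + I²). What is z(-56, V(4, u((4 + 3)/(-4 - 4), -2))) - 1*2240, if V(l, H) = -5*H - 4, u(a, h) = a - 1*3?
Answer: -2240 + √215833/8 ≈ -2181.9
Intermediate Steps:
u(a, h) = -3 + a (u(a, h) = a - 3 = -3 + a)
V(l, H) = -4 - 5*H
z(s, I) = √(I² + s²)
z(-56, V(4, u((4 + 3)/(-4 - 4), -2))) - 1*2240 = √((-4 - 5*(-3 + (4 + 3)/(-4 - 4)))² + (-56)²) - 1*2240 = √((-4 - 5*(-3 + 7/(-8)))² + 3136) - 2240 = √((-4 - 5*(-3 + 7*(-⅛)))² + 3136) - 2240 = √((-4 - 5*(-3 - 7/8))² + 3136) - 2240 = √((-4 - 5*(-31/8))² + 3136) - 2240 = √((-4 + 155/8)² + 3136) - 2240 = √((123/8)² + 3136) - 2240 = √(15129/64 + 3136) - 2240 = √(215833/64) - 2240 = √215833/8 - 2240 = -2240 + √215833/8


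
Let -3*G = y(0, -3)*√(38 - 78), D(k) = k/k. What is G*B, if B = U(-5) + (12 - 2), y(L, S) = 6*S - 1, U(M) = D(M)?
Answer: 418*I*√10/3 ≈ 440.61*I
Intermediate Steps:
D(k) = 1
U(M) = 1
y(L, S) = -1 + 6*S
B = 11 (B = 1 + (12 - 2) = 1 + 10 = 11)
G = 38*I*√10/3 (G = -(-1 + 6*(-3))*√(38 - 78)/3 = -(-1 - 18)*√(-40)/3 = -(-19)*2*I*√10/3 = -(-38)*I*√10/3 = 38*I*√10/3 ≈ 40.056*I)
G*B = (38*I*√10/3)*11 = 418*I*√10/3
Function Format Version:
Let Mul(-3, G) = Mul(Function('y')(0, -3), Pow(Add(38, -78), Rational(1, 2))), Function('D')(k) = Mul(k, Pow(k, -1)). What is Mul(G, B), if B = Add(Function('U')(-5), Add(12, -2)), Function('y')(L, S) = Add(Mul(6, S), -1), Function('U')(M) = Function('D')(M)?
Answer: Mul(Rational(418, 3), I, Pow(10, Rational(1, 2))) ≈ Mul(440.61, I)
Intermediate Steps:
Function('D')(k) = 1
Function('U')(M) = 1
Function('y')(L, S) = Add(-1, Mul(6, S))
B = 11 (B = Add(1, Add(12, -2)) = Add(1, 10) = 11)
G = Mul(Rational(38, 3), I, Pow(10, Rational(1, 2))) (G = Mul(Rational(-1, 3), Mul(Add(-1, Mul(6, -3)), Pow(Add(38, -78), Rational(1, 2)))) = Mul(Rational(-1, 3), Mul(Add(-1, -18), Pow(-40, Rational(1, 2)))) = Mul(Rational(-1, 3), Mul(-19, Mul(2, I, Pow(10, Rational(1, 2))))) = Mul(Rational(-1, 3), Mul(-38, I, Pow(10, Rational(1, 2)))) = Mul(Rational(38, 3), I, Pow(10, Rational(1, 2))) ≈ Mul(40.056, I))
Mul(G, B) = Mul(Mul(Rational(38, 3), I, Pow(10, Rational(1, 2))), 11) = Mul(Rational(418, 3), I, Pow(10, Rational(1, 2)))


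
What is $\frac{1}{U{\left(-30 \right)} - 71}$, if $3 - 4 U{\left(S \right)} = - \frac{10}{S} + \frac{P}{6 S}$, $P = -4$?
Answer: $- \frac{180}{12661} \approx -0.014217$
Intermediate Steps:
$U{\left(S \right)} = \frac{3}{4} + \frac{8}{3 S}$ ($U{\left(S \right)} = \frac{3}{4} - \frac{- \frac{10}{S} - \frac{4}{6 S}}{4} = \frac{3}{4} - \frac{- \frac{10}{S} - 4 \frac{1}{6 S}}{4} = \frac{3}{4} - \frac{- \frac{10}{S} - \frac{2}{3 S}}{4} = \frac{3}{4} - \frac{\left(- \frac{32}{3}\right) \frac{1}{S}}{4} = \frac{3}{4} + \frac{8}{3 S}$)
$\frac{1}{U{\left(-30 \right)} - 71} = \frac{1}{\frac{32 + 9 \left(-30\right)}{12 \left(-30\right)} - 71} = \frac{1}{\frac{1}{12} \left(- \frac{1}{30}\right) \left(32 - 270\right) - 71} = \frac{1}{\frac{1}{12} \left(- \frac{1}{30}\right) \left(-238\right) - 71} = \frac{1}{\frac{119}{180} - 71} = \frac{1}{- \frac{12661}{180}} = - \frac{180}{12661}$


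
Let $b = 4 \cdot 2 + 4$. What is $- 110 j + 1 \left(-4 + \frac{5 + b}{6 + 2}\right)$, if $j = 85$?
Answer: $- \frac{74815}{8} \approx -9351.9$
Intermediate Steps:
$b = 12$ ($b = 8 + 4 = 12$)
$- 110 j + 1 \left(-4 + \frac{5 + b}{6 + 2}\right) = \left(-110\right) 85 + 1 \left(-4 + \frac{5 + 12}{6 + 2}\right) = -9350 + 1 \left(-4 + \frac{17}{8}\right) = -9350 + 1 \left(- \frac{15}{8}\right) = -9350 - \frac{15}{8} = - \frac{74815}{8}$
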